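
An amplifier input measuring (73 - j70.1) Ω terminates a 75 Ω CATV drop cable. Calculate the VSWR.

Γ = (Z_L − Z_0)/(Z_L + Z_0) = (-2 − j70.1)/(148 − j70.1)
|Γ| = 70.1/164 = 0.428
VSWR = (1 + |Γ|)/(1 − |Γ|) = 1.43/0.572

VSWR ≈ 2.5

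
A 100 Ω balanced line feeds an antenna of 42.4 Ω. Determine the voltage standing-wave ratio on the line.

VSWR ≈ 2.36

For a purely resistive load, VSWR = R_L/Z_0 or Z_0/R_L (whichever > 1) = 100/42.4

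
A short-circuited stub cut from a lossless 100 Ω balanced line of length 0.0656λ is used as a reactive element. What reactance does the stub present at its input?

βl = 2π × 0.0656 = 23.6°
tan(βl) = 0.437
For a short-circuited stub, Z_in = jZ_0·tan(βl)

X_in ≈ 43.7 Ω (inductive)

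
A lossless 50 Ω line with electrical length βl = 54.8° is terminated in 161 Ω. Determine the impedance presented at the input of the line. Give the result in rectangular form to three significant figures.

tan(βl) = tan(54.8°) = 1.42
Z_in = Z_0·(Z_L + jZ_0·tanβl)/(Z_0 + jZ_L·tanβl)
     = 50·(161 + j70.9)/(50 + j228)

Z_in ≈ 22.2 − j30.4 Ω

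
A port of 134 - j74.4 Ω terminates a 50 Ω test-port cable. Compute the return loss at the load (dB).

RL ≈ 4.95 dB

Γ = (84 − j74.4)/(184 − j74.4), |Γ| = 0.565
RL = −20·log₁₀|Γ| = −20·log₁₀(0.565)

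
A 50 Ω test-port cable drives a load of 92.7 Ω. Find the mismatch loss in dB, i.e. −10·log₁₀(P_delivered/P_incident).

Γ = (92.7 − 50)/(92.7 + 50) = 0.299
|Γ|² = 0.0895, so P_del/P_inc = 1 − |Γ|² = 0.91
ML = −10·log₁₀(1 − |Γ|²)

mismatch loss ≈ 0.407 dB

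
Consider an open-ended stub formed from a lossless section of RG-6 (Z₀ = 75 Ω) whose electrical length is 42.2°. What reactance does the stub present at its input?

X_in ≈ -82.7 Ω (capacitive)

tan(βl) = 0.907
For an open-ended stub, Z_in = −jZ_0·cot(βl) = −jZ_0/tan(βl)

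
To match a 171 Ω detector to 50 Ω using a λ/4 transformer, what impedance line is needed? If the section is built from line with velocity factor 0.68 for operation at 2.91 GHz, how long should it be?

Z_qwt ≈ 92.5 Ω; length ≈ 1.75 cm

Z_qwt = √(Z_0·R_L) = √(50 × 171) = √8550
λ = 0.68·c/f = 0.0701 m, so l = λ/4 = 0.0175 m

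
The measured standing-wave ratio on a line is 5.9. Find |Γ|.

|Γ| ≈ 0.71

|Γ| = (S − 1)/(S + 1) = (5.9 − 1)/(5.9 + 1) = 4.9/6.9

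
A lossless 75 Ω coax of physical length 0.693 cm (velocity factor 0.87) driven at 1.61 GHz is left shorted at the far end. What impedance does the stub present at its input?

Z_in ≈ +j20.6 Ω

λ = v/f = 0.87·c / 1.61 GHz = 0.162 m
βl = 2π·l/λ = 2π × 0.0427 = 15.4°
tan(βl) = 0.275
For a shorted stub, Z_in = jZ_0·tan(βl)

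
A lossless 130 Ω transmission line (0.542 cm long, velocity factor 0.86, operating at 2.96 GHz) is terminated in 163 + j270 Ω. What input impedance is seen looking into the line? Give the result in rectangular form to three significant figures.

λ = v/f = 0.86·c / 2.96 GHz = 0.0872 m
βl = 2π·l/λ = 2π × 0.0622 = 22.4°
tan(βl) = tan(22.4°) = 0.412
Z_in = Z_0·(Z_L + jZ_0·tanβl)/(Z_0 + jZ_L·tanβl)
     = 130·(163 + j324)/(18.8 + j67.1)

Z_in ≈ 663 − j130 Ω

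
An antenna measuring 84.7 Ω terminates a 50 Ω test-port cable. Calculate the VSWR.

VSWR ≈ 1.69

For a purely resistive load, VSWR = R_L/Z_0 or Z_0/R_L (whichever > 1) = 84.7/50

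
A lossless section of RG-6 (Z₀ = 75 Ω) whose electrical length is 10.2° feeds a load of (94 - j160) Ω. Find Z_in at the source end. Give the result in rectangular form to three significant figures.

tan(βl) = tan(10.2°) = 0.18
Z_in = Z_0·(Z_L + jZ_0·tanβl)/(Z_0 + jZ_L·tanβl)
     = 75·(94 − j147)/(104 + j16.9)

Z_in ≈ 49.4 − j114 Ω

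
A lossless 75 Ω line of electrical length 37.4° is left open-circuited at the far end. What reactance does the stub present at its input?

tan(βl) = 0.765
For an open-circuited stub, Z_in = −jZ_0·cot(βl) = −jZ_0/tan(βl)

X_in ≈ -98.1 Ω (capacitive)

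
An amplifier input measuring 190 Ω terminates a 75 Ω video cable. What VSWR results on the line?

VSWR ≈ 2.53

Γ = (190 − 75)/(190 + 75) = 0.434
VSWR = (1 + 0.434)/(1 − 0.434)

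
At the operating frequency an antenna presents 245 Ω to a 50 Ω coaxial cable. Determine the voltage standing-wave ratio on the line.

VSWR ≈ 4.9

For a purely resistive load, VSWR = R_L/Z_0 or Z_0/R_L (whichever > 1) = 245/50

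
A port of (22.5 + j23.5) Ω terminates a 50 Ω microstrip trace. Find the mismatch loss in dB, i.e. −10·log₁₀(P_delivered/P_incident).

Γ = (-27.5 + j23.5)/(72.5 + j23.5), |Γ| = 0.475
|Γ|² = 0.225, so P_del/P_inc = 1 − |Γ|² = 0.775
ML = −10·log₁₀(1 − |Γ|²)

mismatch loss ≈ 1.11 dB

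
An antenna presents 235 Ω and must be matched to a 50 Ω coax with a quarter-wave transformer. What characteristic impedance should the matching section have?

Z_qwt ≈ 108 Ω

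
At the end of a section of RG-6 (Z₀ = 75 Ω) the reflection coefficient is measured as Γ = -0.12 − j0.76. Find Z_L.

Z_L ≈ 16.7 − j62.2 Ω

Z_L = Z_0·(1 + Γ)/(1 − Γ) = 75·(0.88 − j0.76)/(1.12 + j0.76)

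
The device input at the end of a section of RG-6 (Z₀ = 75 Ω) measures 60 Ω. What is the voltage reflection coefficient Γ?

Γ = -0.111

Γ = (Z_L − Z_0)/(Z_L + Z_0) = (60 − 75)/(60 + 75) = -15/135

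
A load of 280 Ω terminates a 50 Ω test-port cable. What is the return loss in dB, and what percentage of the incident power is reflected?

Γ = (280 − 50)/(280 + 50) = 0.697
RL = −20·log₁₀(0.697) = 3.14 dB
P_refl/P_inc = |Γ|² = 0.486

RL ≈ 3.14 dB; 48.6% of incident power reflected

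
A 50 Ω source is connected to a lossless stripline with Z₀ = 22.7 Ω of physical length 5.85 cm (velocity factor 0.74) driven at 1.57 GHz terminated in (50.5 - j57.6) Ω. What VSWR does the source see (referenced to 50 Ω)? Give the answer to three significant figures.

λ = v/f = 0.74·c / 1.57 GHz = 0.141 m
βl = 2π·l/λ = 2π × 0.414 = 149°
tan(βl) = -0.602
Z_in = Z_0·(Z_L + jZ_0·tanβl)/(Z_0 + jZ_L·tanβl) = 33.2 + j50.8 Ω
Γ_s = (Z_in − Z_s)/(Z_in + Z_s) = (-16.8 + j50.8)/(83.2 + j50.8), |Γ_s| = 0.549
VSWR = (1 + |Γ_s|)/(1 − |Γ_s|)

VSWR ≈ 3.43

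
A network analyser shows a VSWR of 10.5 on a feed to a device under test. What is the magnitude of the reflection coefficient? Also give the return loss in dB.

|Γ| ≈ 0.826; return loss ≈ 1.66 dB

|Γ| = (S − 1)/(S + 1) = (10.5 − 1)/(10.5 + 1) = 9.5/11.5
RL = −20·log₁₀|Γ| = −20·log₁₀(0.826)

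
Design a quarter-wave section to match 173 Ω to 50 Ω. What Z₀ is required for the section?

Z_qwt ≈ 93 Ω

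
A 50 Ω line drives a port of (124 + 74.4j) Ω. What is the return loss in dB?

RL ≈ 5.12 dB

Γ = (74 + j74.4)/(174 + j74.4), |Γ| = 0.555
RL = −20·log₁₀|Γ| = −20·log₁₀(0.555)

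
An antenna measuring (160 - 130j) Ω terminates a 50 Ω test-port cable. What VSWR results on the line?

VSWR ≈ 5.44

Γ = (Z_L − Z_0)/(Z_L + Z_0) = (110 − j130)/(210 − j130)
|Γ| = 170/247 = 0.689
VSWR = (1 + |Γ|)/(1 − |Γ|) = 1.69/0.311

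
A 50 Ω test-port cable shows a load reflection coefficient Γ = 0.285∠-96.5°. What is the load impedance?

Z_L ≈ 40.1 − j24.7 Ω

Z_L = Z_0·(1 + Γ)/(1 − Γ) = 50·(0.968 − j0.283)/(1.03 + j0.283)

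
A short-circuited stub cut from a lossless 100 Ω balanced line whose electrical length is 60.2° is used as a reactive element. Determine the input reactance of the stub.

X_in ≈ 175 Ω (inductive)

tan(βl) = 1.75
For a short-circuited stub, Z_in = jZ_0·tan(βl)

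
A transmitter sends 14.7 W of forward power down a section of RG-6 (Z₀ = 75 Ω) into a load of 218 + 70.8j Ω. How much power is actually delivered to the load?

P_delivered ≈ 10.6 W

|Γ| = |(143 + j70.8)/(293 + j70.8)| = 0.529
|Γ|² = 0.28
P_refl = |Γ|²·P_inc = 4.12 W, P_del = (1 − |Γ|²)·P_inc = 10.6 W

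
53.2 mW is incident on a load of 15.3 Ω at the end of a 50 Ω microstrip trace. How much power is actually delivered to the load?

Γ = (15.3 − 50)/(15.3 + 50) = -0.531
|Γ|² = 0.282
P_refl = |Γ|²·P_inc = 15 mW, P_del = (1 − |Γ|²)·P_inc = 38.2 mW

P_delivered ≈ 38.2 mW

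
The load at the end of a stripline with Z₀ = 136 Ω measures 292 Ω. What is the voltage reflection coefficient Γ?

Γ = 0.364

Γ = (Z_L − Z_0)/(Z_L + Z_0) = (292 − 136)/(292 + 136) = 156/428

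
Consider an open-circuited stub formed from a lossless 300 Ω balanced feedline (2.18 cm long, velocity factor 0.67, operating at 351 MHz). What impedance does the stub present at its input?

λ = v/f = 0.67·c / 351 MHz = 0.573 m
βl = 2π·l/λ = 2π × 0.0381 = 13.7°
tan(βl) = 0.244
For an open-circuited stub, Z_in = −jZ_0·cot(βl) = −jZ_0/tan(βl)

Z_in ≈ −j1230 Ω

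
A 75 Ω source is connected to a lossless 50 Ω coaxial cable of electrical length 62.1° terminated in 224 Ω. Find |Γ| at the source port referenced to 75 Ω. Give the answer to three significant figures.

|Γ| ≈ 0.711

tan(βl) = 1.89
Z_in = Z_0·(Z_L + jZ_0·tanβl)/(Z_0 + jZ_L·tanβl) = 14.1 − j24.8 Ω
Γ_s = (Z_in − Z_s)/(Z_in + Z_s) = (-60.9 − j24.8)/(89.1 − j24.8), |Γ_s| = 0.711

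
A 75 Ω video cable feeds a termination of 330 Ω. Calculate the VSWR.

VSWR ≈ 4.4

Γ = (330 − 75)/(330 + 75) = 0.63
VSWR = (1 + 0.63)/(1 − 0.63)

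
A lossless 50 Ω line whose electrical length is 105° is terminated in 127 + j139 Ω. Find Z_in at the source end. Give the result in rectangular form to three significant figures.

tan(βl) = tan(105°) = -3.73
Z_in = Z_0·(Z_L + jZ_0·tanβl)/(Z_0 + jZ_L·tanβl)
     = 50·(127 − j47.6)/(569 − j474)

Z_in ≈ 8.65 + j3.02 Ω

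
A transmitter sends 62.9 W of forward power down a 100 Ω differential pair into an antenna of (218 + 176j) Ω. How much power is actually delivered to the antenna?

P_delivered ≈ 41.5 W

|Γ| = |(118 + j176)/(318 + j176)| = 0.583
|Γ|² = 0.34
P_refl = |Γ|²·P_inc = 21.4 W, P_del = (1 − |Γ|²)·P_inc = 41.5 W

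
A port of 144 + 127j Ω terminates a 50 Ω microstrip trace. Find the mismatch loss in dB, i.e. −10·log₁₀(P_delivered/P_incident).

mismatch loss ≈ 2.71 dB

Γ = (94 + j127)/(194 + j127), |Γ| = 0.681
|Γ|² = 0.464, so P_del/P_inc = 1 − |Γ|² = 0.536
ML = −10·log₁₀(1 − |Γ|²)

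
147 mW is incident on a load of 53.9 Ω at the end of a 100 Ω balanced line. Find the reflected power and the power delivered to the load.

P_reflected ≈ 13.2 mW; P_delivered ≈ 134 mW

Γ = (53.9 − 100)/(53.9 + 100) = -0.3
|Γ|² = 0.0897
P_refl = |Γ|²·P_inc = 13.2 mW, P_del = (1 − |Γ|²)·P_inc = 134 mW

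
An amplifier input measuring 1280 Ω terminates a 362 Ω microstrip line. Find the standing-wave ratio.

Γ = (1280 − 362)/(1280 + 362) = 0.559
VSWR = (1 + 0.559)/(1 − 0.559)

VSWR ≈ 3.54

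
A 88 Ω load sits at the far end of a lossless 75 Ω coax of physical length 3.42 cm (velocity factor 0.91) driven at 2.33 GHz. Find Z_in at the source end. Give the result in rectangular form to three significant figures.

λ = v/f = 0.91·c / 2.33 GHz = 0.117 m
βl = 2π·l/λ = 2π × 0.292 = 105°
tan(βl) = tan(105°) = -3.71
Z_in = Z_0·(Z_L + jZ_0·tanβl)/(Z_0 + jZ_L·tanβl)
     = 75·(88 − j278)/(75 − j327)

Z_in ≈ 65.1 + j5.25 Ω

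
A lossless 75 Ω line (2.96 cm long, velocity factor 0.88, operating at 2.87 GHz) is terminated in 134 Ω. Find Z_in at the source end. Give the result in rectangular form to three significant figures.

Z_in ≈ 48.3 + j23.2 Ω

λ = v/f = 0.88·c / 2.87 GHz = 0.092 m
βl = 2π·l/λ = 2π × 0.322 = 116°
tan(βl) = tan(116°) = -2.06
Z_in = Z_0·(Z_L + jZ_0·tanβl)/(Z_0 + jZ_L·tanβl)
     = 75·(134 − j155)/(75 − j277)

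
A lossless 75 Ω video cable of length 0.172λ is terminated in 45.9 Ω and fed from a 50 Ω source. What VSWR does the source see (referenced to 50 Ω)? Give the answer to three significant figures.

VSWR ≈ 2.22

βl = 2π × 0.172 = 61.9°
tan(βl) = 1.87
Z_in = Z_0·(Z_L + jZ_0·tanβl)/(Z_0 + jZ_L·tanβl) = 89.5 + j38 Ω
Γ_s = (Z_in − Z_s)/(Z_in + Z_s) = (39.5 + j38)/(139 + j38), |Γ_s| = 0.379
VSWR = (1 + |Γ_s|)/(1 − |Γ_s|)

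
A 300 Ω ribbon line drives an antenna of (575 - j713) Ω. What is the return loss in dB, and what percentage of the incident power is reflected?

RL ≈ 3.39 dB; 45.8% of incident power reflected

Γ = (275 − j713)/(875 − j713), |Γ| = 0.677
RL = −20·log₁₀(0.677) = 3.39 dB
P_refl/P_inc = |Γ|² = 0.458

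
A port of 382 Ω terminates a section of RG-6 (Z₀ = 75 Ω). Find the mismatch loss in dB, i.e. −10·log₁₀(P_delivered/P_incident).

mismatch loss ≈ 2.61 dB

Γ = (382 − 75)/(382 + 75) = 0.672
|Γ|² = 0.451, so P_del/P_inc = 1 − |Γ|² = 0.549
ML = −10·log₁₀(1 − |Γ|²)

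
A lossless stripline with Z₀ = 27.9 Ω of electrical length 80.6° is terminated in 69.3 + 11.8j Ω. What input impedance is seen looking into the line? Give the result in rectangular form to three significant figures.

tan(βl) = tan(80.6°) = 6.04
Z_in = Z_0·(Z_L + jZ_0·tanβl)/(Z_0 + jZ_L·tanβl)
     = 27.9·(69.3 + j180)/(-43.4 + j419)

Z_in ≈ 11.4 − j5.8 Ω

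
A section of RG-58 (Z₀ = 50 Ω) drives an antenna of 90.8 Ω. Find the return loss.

Γ = (90.8 − 50)/(90.8 + 50) = 0.29
RL = −20·log₁₀|Γ| = −20·log₁₀(0.29)

RL ≈ 10.8 dB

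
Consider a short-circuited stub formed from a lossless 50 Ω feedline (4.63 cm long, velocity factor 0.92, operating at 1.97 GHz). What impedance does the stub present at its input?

λ = v/f = 0.92·c / 1.97 GHz = 0.14 m
βl = 2π·l/λ = 2π × 0.33 = 119°
tan(βl) = -1.81
For a short-circuited stub, Z_in = jZ_0·tan(βl)

Z_in ≈ −j90.3 Ω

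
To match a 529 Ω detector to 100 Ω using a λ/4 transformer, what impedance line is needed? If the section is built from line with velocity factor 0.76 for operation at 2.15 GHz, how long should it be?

Z_qwt = √(Z_0·R_L) = √(100 × 529) = √52900
λ = 0.76·c/f = 0.106 m, so l = λ/4 = 0.0265 m

Z_qwt ≈ 230 Ω; length ≈ 2.65 cm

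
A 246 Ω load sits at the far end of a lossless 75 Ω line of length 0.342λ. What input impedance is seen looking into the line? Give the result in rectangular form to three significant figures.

Z_in ≈ 31.4 + j42.7 Ω

βl = 2π × 0.342 = 123°
tan(βl) = tan(123°) = -1.53
Z_in = Z_0·(Z_L + jZ_0·tanβl)/(Z_0 + jZ_L·tanβl)
     = 75·(246 − j115)/(75 − j377)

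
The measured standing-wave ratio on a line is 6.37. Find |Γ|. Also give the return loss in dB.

|Γ| ≈ 0.729; return loss ≈ 2.75 dB

|Γ| = (S − 1)/(S + 1) = (6.37 − 1)/(6.37 + 1) = 5.37/7.37
RL = −20·log₁₀|Γ| = −20·log₁₀(0.729)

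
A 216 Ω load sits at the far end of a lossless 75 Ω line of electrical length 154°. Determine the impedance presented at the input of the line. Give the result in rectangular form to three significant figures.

Z_in ≈ 89.9 + j89.7 Ω

tan(βl) = tan(154°) = -0.488
Z_in = Z_0·(Z_L + jZ_0·tanβl)/(Z_0 + jZ_L·tanβl)
     = 75·(216 − j36.6)/(75 − j105)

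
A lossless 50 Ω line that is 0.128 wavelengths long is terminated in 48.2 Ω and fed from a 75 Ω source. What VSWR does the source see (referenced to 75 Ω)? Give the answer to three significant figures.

βl = 2π × 0.128 = 46.1°
tan(βl) = 1.04
Z_in = Z_0·(Z_L + jZ_0·tanβl)/(Z_0 + jZ_L·tanβl) = 50 + j1.83 Ω
Γ_s = (Z_in − Z_s)/(Z_in + Z_s) = (-25 + j1.83)/(125 + j1.83), |Γ_s| = 0.2
VSWR = (1 + |Γ_s|)/(1 − |Γ_s|)

VSWR ≈ 1.5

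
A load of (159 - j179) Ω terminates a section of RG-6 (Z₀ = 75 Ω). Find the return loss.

RL ≈ 3.46 dB

Γ = (84 − j179)/(234 − j179), |Γ| = 0.671
RL = −20·log₁₀|Γ| = −20·log₁₀(0.671)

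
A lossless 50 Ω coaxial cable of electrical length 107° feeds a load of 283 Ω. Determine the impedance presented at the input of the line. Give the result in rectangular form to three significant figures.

tan(βl) = tan(107°) = -3.27
Z_in = Z_0·(Z_L + jZ_0·tanβl)/(Z_0 + jZ_L·tanβl)
     = 50·(283 − j164)/(50 − j926)

Z_in ≈ 9.63 + j14.8 Ω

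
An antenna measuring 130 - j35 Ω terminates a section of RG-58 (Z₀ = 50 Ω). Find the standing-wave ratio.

VSWR ≈ 2.82

Γ = (Z_L − Z_0)/(Z_L + Z_0) = (80 − j35)/(180 − j35)
|Γ| = 87.3/183 = 0.476
VSWR = (1 + |Γ|)/(1 − |Γ|) = 1.48/0.524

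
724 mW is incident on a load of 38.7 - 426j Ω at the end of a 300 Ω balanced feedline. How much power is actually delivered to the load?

|Γ| = |(-261.3 − j426)/(338.7 − j426)| = 0.918
|Γ|² = 0.843
P_refl = |Γ|²·P_inc = 610 mW, P_del = (1 − |Γ|²)·P_inc = 114 mW

P_delivered ≈ 114 mW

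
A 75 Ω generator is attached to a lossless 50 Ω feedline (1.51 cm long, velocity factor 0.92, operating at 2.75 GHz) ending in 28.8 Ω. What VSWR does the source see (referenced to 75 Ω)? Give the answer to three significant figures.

VSWR ≈ 1.8

λ = v/f = 0.92·c / 2.75 GHz = 0.1 m
βl = 2π·l/λ = 2π × 0.15 = 54.2°
tan(βl) = 1.38
Z_in = Z_0·(Z_L + jZ_0·tanβl)/(Z_0 + jZ_L·tanβl) = 51.4 + j28.3 Ω
Γ_s = (Z_in − Z_s)/(Z_in + Z_s) = (-23.6 + j28.3)/(126 + j28.3), |Γ_s| = 0.285
VSWR = (1 + |Γ_s|)/(1 − |Γ_s|)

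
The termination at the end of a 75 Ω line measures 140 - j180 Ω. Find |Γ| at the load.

|Γ| ≈ 0.683

Γ = (Z_L − Z_0)/(Z_L + Z_0) = (65 − j180)/(215 − j180)
|Γ| = 191/280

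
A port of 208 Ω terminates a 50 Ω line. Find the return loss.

RL ≈ 4.26 dB

Γ = (208 − 50)/(208 + 50) = 0.612
RL = −20·log₁₀|Γ| = −20·log₁₀(0.612)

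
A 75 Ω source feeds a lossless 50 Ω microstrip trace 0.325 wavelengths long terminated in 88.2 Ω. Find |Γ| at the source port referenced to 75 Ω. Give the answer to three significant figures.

|Γ| ≈ 0.412

βl = 2π × 0.325 = 117°
tan(βl) = -1.96
Z_in = Z_0·(Z_L + jZ_0·tanβl)/(Z_0 + jZ_L·tanβl) = 33 + j16 Ω
Γ_s = (Z_in − Z_s)/(Z_in + Z_s) = (-42 + j16)/(108 + j16), |Γ_s| = 0.412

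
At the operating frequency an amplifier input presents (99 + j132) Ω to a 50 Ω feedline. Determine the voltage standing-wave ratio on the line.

VSWR ≈ 5.83

Γ = (Z_L − Z_0)/(Z_L + Z_0) = (49 + j132)/(149 + j132)
|Γ| = 141/199 = 0.707
VSWR = (1 + |Γ|)/(1 − |Γ|) = 1.71/0.293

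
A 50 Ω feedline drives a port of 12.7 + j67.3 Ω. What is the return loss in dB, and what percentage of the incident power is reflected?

RL ≈ 1.55 dB; 70% of incident power reflected

Γ = (-37.3 + j67.3)/(62.7 + j67.3), |Γ| = 0.837
RL = −20·log₁₀(0.837) = 1.55 dB
P_refl/P_inc = |Γ|² = 0.7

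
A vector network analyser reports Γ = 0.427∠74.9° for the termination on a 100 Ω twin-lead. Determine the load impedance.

Z_L ≈ 85.2 + j85.9 Ω

Z_L = Z_0·(1 + Γ)/(1 − Γ) = 100·(1.11 + j0.412)/(0.889 − j0.412)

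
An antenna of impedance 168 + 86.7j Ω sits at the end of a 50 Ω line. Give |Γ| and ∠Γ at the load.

Γ = (Z_L − Z_0)/(Z_L + Z_0) = (118 + j86.7)/(218 + j86.7)
|Γ| = 146/235 = 0.624

Γ ≈ 0.624 ∠ 14.6°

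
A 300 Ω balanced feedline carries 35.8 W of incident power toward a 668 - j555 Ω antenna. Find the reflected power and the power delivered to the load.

P_reflected ≈ 12.8 W; P_delivered ≈ 23 W

|Γ| = |(368 − j555)/(968 − j555)| = 0.597
|Γ|² = 0.356
P_refl = |Γ|²·P_inc = 12.8 W, P_del = (1 − |Γ|²)·P_inc = 23 W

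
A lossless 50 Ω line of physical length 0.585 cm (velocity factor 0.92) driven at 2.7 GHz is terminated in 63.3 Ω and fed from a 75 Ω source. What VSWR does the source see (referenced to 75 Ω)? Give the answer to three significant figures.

VSWR ≈ 1.32

λ = v/f = 0.92·c / 2.7 GHz = 0.102 m
βl = 2π·l/λ = 2π × 0.0572 = 20.6°
tan(βl) = 0.376
Z_in = Z_0·(Z_L + jZ_0·tanβl)/(Z_0 + jZ_L·tanβl) = 58.9 − j9.24 Ω
Γ_s = (Z_in − Z_s)/(Z_in + Z_s) = (-16.1 − j9.24)/(134 − j9.24), |Γ_s| = 0.138
VSWR = (1 + |Γ_s|)/(1 − |Γ_s|)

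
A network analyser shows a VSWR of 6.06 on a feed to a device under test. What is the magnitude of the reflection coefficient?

|Γ| ≈ 0.717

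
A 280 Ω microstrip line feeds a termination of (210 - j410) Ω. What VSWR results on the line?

VSWR ≈ 4.73

Γ = (Z_L − Z_0)/(Z_L + Z_0) = (-70 − j410)/(490 − j410)
|Γ| = 416/639 = 0.651
VSWR = (1 + |Γ|)/(1 − |Γ|) = 1.65/0.349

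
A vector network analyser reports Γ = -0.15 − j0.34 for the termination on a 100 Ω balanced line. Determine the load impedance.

Z_L = Z_0·(1 + Γ)/(1 − Γ) = 100·(0.85 − j0.34)/(1.15 + j0.34)

Z_L ≈ 59.9 − j47.3 Ω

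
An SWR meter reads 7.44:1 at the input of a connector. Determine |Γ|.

|Γ| = (S − 1)/(S + 1) = (7.44 − 1)/(7.44 + 1) = 6.44/8.44

|Γ| ≈ 0.763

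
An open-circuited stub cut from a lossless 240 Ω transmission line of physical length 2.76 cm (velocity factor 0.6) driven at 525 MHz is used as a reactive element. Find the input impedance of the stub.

Z_in ≈ −j433 Ω

λ = v/f = 0.6·c / 525 MHz = 0.343 m
βl = 2π·l/λ = 2π × 0.0805 = 29°
tan(βl) = 0.554
For an open-circuited stub, Z_in = −jZ_0·cot(βl) = −jZ_0/tan(βl)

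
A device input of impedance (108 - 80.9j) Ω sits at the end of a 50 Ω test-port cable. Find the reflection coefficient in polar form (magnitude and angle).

Γ = (Z_L − Z_0)/(Z_L + Z_0) = (58 − j80.9)/(158 − j80.9)
|Γ| = 99.5/178 = 0.561

Γ ≈ 0.561 ∠ -27.2°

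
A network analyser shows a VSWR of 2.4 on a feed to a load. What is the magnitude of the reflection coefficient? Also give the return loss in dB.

|Γ| ≈ 0.412; return loss ≈ 7.71 dB

|Γ| = (S − 1)/(S + 1) = (2.4 − 1)/(2.4 + 1) = 1.4/3.4
RL = −20·log₁₀|Γ| = −20·log₁₀(0.412)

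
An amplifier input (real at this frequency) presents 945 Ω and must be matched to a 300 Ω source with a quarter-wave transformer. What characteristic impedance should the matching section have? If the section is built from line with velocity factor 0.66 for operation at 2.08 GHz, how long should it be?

Z_qwt ≈ 532 Ω; length ≈ 2.38 cm

Z_qwt = √(Z_0·R_L) = √(300 × 945) = √283500
λ = 0.66·c/f = 0.0952 m, so l = λ/4 = 0.0238 m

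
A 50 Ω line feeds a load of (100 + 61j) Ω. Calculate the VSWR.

Γ = (Z_L − Z_0)/(Z_L + Z_0) = (50 + j61)/(150 + j61)
|Γ| = 78.9/162 = 0.487
VSWR = (1 + |Γ|)/(1 − |Γ|) = 1.49/0.513

VSWR ≈ 2.9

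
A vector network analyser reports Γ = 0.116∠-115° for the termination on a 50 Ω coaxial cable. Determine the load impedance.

Z_L = Z_0·(1 + Γ)/(1 − Γ) = 50·(0.951 − j0.105)/(1.05 + j0.105)

Z_L ≈ 44.4 − j9.46 Ω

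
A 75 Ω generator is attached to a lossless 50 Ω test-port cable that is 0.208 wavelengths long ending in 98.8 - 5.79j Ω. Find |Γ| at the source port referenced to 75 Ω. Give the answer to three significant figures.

|Γ| ≈ 0.488

βl = 2π × 0.208 = 74.9°
tan(βl) = 3.7
Z_in = Z_0·(Z_L + jZ_0·tanβl)/(Z_0 + jZ_L·tanβl) = 26.2 − j8.4 Ω
Γ_s = (Z_in − Z_s)/(Z_in + Z_s) = (-48.8 − j8.4)/(101 − j8.4), |Γ_s| = 0.488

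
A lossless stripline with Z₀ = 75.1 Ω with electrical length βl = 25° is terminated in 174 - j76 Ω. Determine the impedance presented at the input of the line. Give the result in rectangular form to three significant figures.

Z_in ≈ 63.5 − j74.5 Ω

tan(βl) = tan(25°) = 0.466
Z_in = Z_0·(Z_L + jZ_0·tanβl)/(Z_0 + jZ_L·tanβl)
     = 75.1·(174 − j41)/(111 + j81.1)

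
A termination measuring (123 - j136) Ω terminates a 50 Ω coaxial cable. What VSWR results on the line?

VSWR ≈ 5.7

Γ = (Z_L − Z_0)/(Z_L + Z_0) = (73 − j136)/(173 − j136)
|Γ| = 154/220 = 0.701
VSWR = (1 + |Γ|)/(1 − |Γ|) = 1.7/0.299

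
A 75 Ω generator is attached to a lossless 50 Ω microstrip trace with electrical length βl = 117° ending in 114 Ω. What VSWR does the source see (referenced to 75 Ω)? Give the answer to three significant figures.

tan(βl) = -1.96
Z_in = Z_0·(Z_L + jZ_0·tanβl)/(Z_0 + jZ_L·tanβl) = 26.3 + j19.6 Ω
Γ_s = (Z_in − Z_s)/(Z_in + Z_s) = (-48.7 + j19.6)/(101 + j19.6), |Γ_s| = 0.509
VSWR = (1 + |Γ_s|)/(1 − |Γ_s|)

VSWR ≈ 3.07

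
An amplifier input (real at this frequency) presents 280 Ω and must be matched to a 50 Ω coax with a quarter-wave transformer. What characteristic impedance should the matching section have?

Z_qwt ≈ 118 Ω

Z_qwt = √(Z_0·R_L) = √(50 × 280) = √14000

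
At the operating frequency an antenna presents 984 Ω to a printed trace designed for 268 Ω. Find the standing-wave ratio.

VSWR ≈ 3.67

Γ = (984 − 268)/(984 + 268) = 0.572
VSWR = (1 + 0.572)/(1 − 0.572)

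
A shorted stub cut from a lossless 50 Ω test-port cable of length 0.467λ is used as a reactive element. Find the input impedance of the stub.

βl = 2π × 0.467 = 168°
tan(βl) = -0.21
For a shorted stub, Z_in = jZ_0·tan(βl)

Z_in ≈ −j10.5 Ω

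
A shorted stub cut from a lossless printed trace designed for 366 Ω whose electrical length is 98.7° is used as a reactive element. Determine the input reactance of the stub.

X_in ≈ -2390 Ω (capacitive)

tan(βl) = -6.54
For a shorted stub, Z_in = jZ_0·tan(βl)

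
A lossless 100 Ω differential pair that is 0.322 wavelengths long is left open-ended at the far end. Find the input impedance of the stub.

βl = 2π × 0.322 = 116°
tan(βl) = -2.06
For an open-ended stub, Z_in = −jZ_0·cot(βl) = −jZ_0/tan(βl)

Z_in ≈ +j48.6 Ω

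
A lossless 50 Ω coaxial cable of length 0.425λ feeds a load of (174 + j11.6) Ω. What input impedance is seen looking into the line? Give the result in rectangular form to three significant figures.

Z_in ≈ 49.9 + j66.7 Ω

βl = 2π × 0.425 = 153°
tan(βl) = tan(153°) = -0.51
Z_in = Z_0·(Z_L + jZ_0·tanβl)/(Z_0 + jZ_L·tanβl)
     = 50·(174 − j13.9)/(55.9 − j88.7)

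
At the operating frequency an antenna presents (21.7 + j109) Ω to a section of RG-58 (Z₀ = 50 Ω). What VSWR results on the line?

VSWR ≈ 13.6

Γ = (Z_L − Z_0)/(Z_L + Z_0) = (-28.3 + j109)/(71.7 + j109)
|Γ| = 113/130 = 0.863
VSWR = (1 + |Γ|)/(1 − |Γ|) = 1.86/0.137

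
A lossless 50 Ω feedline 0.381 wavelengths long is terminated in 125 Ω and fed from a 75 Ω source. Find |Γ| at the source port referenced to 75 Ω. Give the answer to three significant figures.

βl = 2π × 0.381 = 137°
tan(βl) = -0.927
Z_in = Z_0·(Z_L + jZ_0·tanβl)/(Z_0 + jZ_L·tanβl) = 36.5 + j38.2 Ω
Γ_s = (Z_in − Z_s)/(Z_in + Z_s) = (-38.5 + j38.2)/(111 + j38.2), |Γ_s| = 0.46

|Γ| ≈ 0.46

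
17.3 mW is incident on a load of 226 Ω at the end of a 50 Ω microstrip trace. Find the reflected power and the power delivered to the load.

Γ = (226 − 50)/(226 + 50) = 0.638
|Γ|² = 0.407
P_refl = |Γ|²·P_inc = 7.03 mW, P_del = (1 − |Γ|²)·P_inc = 10.3 mW

P_reflected ≈ 7.03 mW; P_delivered ≈ 10.3 mW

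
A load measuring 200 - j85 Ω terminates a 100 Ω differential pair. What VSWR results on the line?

VSWR ≈ 2.45

Γ = (Z_L − Z_0)/(Z_L + Z_0) = (100 − j85)/(300 − j85)
|Γ| = 131/312 = 0.421
VSWR = (1 + |Γ|)/(1 − |Γ|) = 1.42/0.579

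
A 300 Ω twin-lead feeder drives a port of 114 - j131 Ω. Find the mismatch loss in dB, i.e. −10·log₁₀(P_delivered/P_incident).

Γ = (-186 − j131)/(414 − j131), |Γ| = 0.524
|Γ|² = 0.274, so P_del/P_inc = 1 − |Γ|² = 0.726
ML = −10·log₁₀(1 − |Γ|²)

mismatch loss ≈ 1.39 dB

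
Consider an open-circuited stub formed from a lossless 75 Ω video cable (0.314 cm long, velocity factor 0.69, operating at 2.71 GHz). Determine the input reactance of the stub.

λ = v/f = 0.69·c / 2.71 GHz = 0.0764 m
βl = 2π·l/λ = 2π × 0.0411 = 14.8°
tan(βl) = 0.264
For an open-circuited stub, Z_in = −jZ_0·cot(βl) = −jZ_0/tan(βl)

X_in ≈ -284 Ω (capacitive)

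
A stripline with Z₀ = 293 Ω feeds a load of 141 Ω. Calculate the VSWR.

Γ = (141 − 293)/(141 + 293) = -0.35
VSWR = (1 + 0.35)/(1 − 0.35)

VSWR ≈ 2.08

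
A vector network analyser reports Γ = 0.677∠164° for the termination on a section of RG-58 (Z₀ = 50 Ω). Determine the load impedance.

Z_L = Z_0·(1 + Γ)/(1 − Γ) = 50·(0.349 + j0.187)/(1.65 − j0.187)

Z_L ≈ 9.81 + j6.76 Ω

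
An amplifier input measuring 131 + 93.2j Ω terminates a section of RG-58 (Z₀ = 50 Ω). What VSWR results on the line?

Γ = (Z_L − Z_0)/(Z_L + Z_0) = (81 + j93.2)/(181 + j93.2)
|Γ| = 123/204 = 0.607
VSWR = (1 + |Γ|)/(1 − |Γ|) = 1.61/0.393

VSWR ≈ 4.08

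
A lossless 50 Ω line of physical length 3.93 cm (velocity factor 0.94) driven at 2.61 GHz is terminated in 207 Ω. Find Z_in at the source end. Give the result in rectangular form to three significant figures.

λ = v/f = 0.94·c / 2.61 GHz = 0.108 m
βl = 2π·l/λ = 2π × 0.364 = 131°
tan(βl) = tan(131°) = -1.15
Z_in = Z_0·(Z_L + jZ_0·tanβl)/(Z_0 + jZ_L·tanβl)
     = 50·(207 − j57.6)/(50 − j239)

Z_in ≈ 20.3 + j39.1 Ω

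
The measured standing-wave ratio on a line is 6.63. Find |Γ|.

|Γ| ≈ 0.738

|Γ| = (S − 1)/(S + 1) = (6.63 − 1)/(6.63 + 1) = 5.63/7.63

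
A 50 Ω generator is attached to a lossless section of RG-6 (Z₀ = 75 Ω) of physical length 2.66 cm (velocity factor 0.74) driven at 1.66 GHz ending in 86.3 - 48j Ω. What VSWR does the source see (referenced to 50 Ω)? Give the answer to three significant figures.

λ = v/f = 0.74·c / 1.66 GHz = 0.134 m
βl = 2π·l/λ = 2π × 0.199 = 71.6°
tan(βl) = 3.01
Z_in = Z_0·(Z_L + jZ_0·tanβl)/(Z_0 + jZ_L·tanβl) = 42.2 + j10.7 Ω
Γ_s = (Z_in − Z_s)/(Z_in + Z_s) = (-7.78 + j10.7)/(92.2 + j10.7), |Γ_s| = 0.143
VSWR = (1 + |Γ_s|)/(1 − |Γ_s|)

VSWR ≈ 1.33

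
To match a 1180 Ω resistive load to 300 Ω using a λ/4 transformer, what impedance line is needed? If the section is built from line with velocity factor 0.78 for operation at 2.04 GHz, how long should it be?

Z_qwt = √(Z_0·R_L) = √(300 × 1180) = √354000
λ = 0.78·c/f = 0.115 m, so l = λ/4 = 0.0287 m

Z_qwt ≈ 595 Ω; length ≈ 2.87 cm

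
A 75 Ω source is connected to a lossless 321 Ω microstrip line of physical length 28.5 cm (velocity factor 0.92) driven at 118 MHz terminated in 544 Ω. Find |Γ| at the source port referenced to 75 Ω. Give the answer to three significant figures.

λ = v/f = 0.92·c / 118 MHz = 2.34 m
βl = 2π·l/λ = 2π × 0.122 = 43.9°
tan(βl) = 0.961
Z_in = Z_0·(Z_L + jZ_0·tanβl)/(Z_0 + jZ_L·tanβl) = 286 − j158 Ω
Γ_s = (Z_in − Z_s)/(Z_in + Z_s) = (211 − j158)/(361 − j158), |Γ_s| = 0.669

|Γ| ≈ 0.669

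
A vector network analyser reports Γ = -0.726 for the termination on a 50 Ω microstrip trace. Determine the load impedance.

Z_L ≈ 7.94 Ω

Z_L = Z_0·(1 + Γ)/(1 − Γ) = 50·(0.274)/(1.73)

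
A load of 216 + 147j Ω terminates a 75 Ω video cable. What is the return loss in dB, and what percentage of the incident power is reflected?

Γ = (141 + j147)/(291 + j147), |Γ| = 0.625
RL = −20·log₁₀(0.625) = 4.09 dB
P_refl/P_inc = |Γ|² = 0.39

RL ≈ 4.09 dB; 39% of incident power reflected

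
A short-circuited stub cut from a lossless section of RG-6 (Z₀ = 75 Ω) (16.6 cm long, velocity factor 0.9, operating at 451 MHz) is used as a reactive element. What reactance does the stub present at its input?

X_in ≈ -433 Ω (capacitive)

λ = v/f = 0.9·c / 451 MHz = 0.599 m
βl = 2π·l/λ = 2π × 0.277 = 99.8°
tan(βl) = -5.78
For a short-circuited stub, Z_in = jZ_0·tan(βl)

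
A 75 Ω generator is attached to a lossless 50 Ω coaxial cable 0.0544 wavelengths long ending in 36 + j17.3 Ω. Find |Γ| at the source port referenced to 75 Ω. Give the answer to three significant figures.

βl = 2π × 0.0544 = 19.6°
tan(βl) = 0.356
Z_in = Z_0·(Z_L + jZ_0·tanβl)/(Z_0 + jZ_L·tanβl) = 48.6 + j25.8 Ω
Γ_s = (Z_in − Z_s)/(Z_in + Z_s) = (-26.4 + j25.8)/(124 + j25.8), |Γ_s| = 0.292

|Γ| ≈ 0.292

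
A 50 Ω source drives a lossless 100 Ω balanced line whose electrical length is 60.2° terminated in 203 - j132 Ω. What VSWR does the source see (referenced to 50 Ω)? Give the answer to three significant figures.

VSWR ≈ 1.97

tan(βl) = 1.75
Z_in = Z_0·(Z_L + jZ_0·tanβl)/(Z_0 + jZ_L·tanβl) = 35 − j24.6 Ω
Γ_s = (Z_in − Z_s)/(Z_in + Z_s) = (-15 − j24.6)/(85 − j24.6), |Γ_s| = 0.326
VSWR = (1 + |Γ_s|)/(1 − |Γ_s|)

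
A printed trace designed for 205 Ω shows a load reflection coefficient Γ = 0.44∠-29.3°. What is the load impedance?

Z_L ≈ 388 − j207 Ω

Z_L = Z_0·(1 + Γ)/(1 − Γ) = 205·(1.38 − j0.215)/(0.616 + j0.215)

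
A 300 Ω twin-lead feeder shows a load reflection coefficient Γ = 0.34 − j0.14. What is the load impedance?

Z_L ≈ 570 − j185 Ω

Z_L = Z_0·(1 + Γ)/(1 − Γ) = 300·(1.34 − j0.14)/(0.66 + j0.14)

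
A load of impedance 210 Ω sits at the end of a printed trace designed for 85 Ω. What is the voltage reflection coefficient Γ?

Γ = 0.424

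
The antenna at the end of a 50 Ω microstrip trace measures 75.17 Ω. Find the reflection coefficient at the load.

Γ = 0.201

Γ = (Z_L − Z_0)/(Z_L + Z_0) = (75.17 − 50)/(75.17 + 50) = 25.17/125.2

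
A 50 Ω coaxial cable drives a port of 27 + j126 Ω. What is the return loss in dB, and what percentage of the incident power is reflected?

RL ≈ 1.24 dB; 75.2% of incident power reflected

Γ = (-23 + j126)/(77 + j126), |Γ| = 0.867
RL = −20·log₁₀(0.867) = 1.24 dB
P_refl/P_inc = |Γ|² = 0.752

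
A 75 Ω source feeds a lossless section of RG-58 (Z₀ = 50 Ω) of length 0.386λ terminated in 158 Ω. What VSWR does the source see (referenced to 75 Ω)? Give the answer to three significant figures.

βl = 2π × 0.386 = 139°
tan(βl) = -0.871
Z_in = Z_0·(Z_L + jZ_0·tanβl)/(Z_0 + jZ_L·tanβl) = 32.4 + j45.7 Ω
Γ_s = (Z_in − Z_s)/(Z_in + Z_s) = (-42.6 + j45.7)/(107 + j45.7), |Γ_s| = 0.535
VSWR = (1 + |Γ_s|)/(1 − |Γ_s|)

VSWR ≈ 3.3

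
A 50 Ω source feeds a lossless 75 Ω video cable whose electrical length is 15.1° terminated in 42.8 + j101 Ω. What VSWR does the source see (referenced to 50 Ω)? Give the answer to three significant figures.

tan(βl) = 0.27
Z_in = Z_0·(Z_L + jZ_0·tanβl)/(Z_0 + jZ_L·tanβl) = 107 + j165 Ω
Γ_s = (Z_in − Z_s)/(Z_in + Z_s) = (57 + j165)/(157 + j165), |Γ_s| = 0.766
VSWR = (1 + |Γ_s|)/(1 − |Γ_s|)

VSWR ≈ 7.53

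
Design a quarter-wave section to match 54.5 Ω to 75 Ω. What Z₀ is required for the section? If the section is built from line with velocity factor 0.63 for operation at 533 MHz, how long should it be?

Z_qwt ≈ 63.9 Ω; length ≈ 8.86 cm

Z_qwt = √(Z_0·R_L) = √(75 × 54.5) = √4088
λ = 0.63·c/f = 0.355 m, so l = λ/4 = 0.0886 m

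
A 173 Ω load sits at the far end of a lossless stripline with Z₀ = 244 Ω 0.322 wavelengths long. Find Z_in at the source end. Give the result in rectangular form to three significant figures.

βl = 2π × 0.322 = 116°
tan(βl) = tan(116°) = -2.06
Z_in = Z_0·(Z_L + jZ_0·tanβl)/(Z_0 + jZ_L·tanβl)
     = 244·(173 − j502)/(244 − j356)

Z_in ≈ 289 − j79.8 Ω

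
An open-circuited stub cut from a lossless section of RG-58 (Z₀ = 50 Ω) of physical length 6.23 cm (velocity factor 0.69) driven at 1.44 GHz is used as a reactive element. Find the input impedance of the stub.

λ = v/f = 0.69·c / 1.44 GHz = 0.144 m
βl = 2π·l/λ = 2π × 0.433 = 156°
tan(βl) = -0.445
For an open-circuited stub, Z_in = −jZ_0·cot(βl) = −jZ_0/tan(βl)

Z_in ≈ +j112 Ω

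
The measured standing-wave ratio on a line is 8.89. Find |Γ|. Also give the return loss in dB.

|Γ| = (S − 1)/(S + 1) = (8.89 − 1)/(8.89 + 1) = 7.89/9.89
RL = −20·log₁₀|Γ| = −20·log₁₀(0.798)

|Γ| ≈ 0.798; return loss ≈ 1.96 dB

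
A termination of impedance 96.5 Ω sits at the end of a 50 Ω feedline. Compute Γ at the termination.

Γ = (Z_L − Z_0)/(Z_L + Z_0) = (96.5 − 50)/(96.5 + 50) = 46.5/146.5

Γ = 0.317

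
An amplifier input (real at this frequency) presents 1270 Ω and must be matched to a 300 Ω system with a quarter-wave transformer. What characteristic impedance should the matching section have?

Z_qwt ≈ 617 Ω

Z_qwt = √(Z_0·R_L) = √(300 × 1270) = √381000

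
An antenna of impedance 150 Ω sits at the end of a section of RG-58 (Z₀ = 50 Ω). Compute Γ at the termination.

Γ = (Z_L − Z_0)/(Z_L + Z_0) = (150 − 50)/(150 + 50) = 100/200

Γ = 0.5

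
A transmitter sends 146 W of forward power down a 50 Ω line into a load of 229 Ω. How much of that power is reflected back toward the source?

Γ = (229 − 50)/(229 + 50) = 0.642
|Γ|² = 0.412
P_refl = |Γ|²·P_inc = 60.1 W, P_del = (1 − |Γ|²)·P_inc = 85.9 W

P_reflected ≈ 60.1 W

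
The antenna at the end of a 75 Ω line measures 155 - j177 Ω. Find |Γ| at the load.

|Γ| ≈ 0.669

Γ = (Z_L − Z_0)/(Z_L + Z_0) = (80 − j177)/(230 − j177)
|Γ| = 194/290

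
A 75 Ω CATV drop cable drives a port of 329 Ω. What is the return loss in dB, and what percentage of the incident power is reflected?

Γ = (329 − 75)/(329 + 75) = 0.629
RL = −20·log₁₀(0.629) = 4.03 dB
P_refl/P_inc = |Γ|² = 0.395

RL ≈ 4.03 dB; 39.5% of incident power reflected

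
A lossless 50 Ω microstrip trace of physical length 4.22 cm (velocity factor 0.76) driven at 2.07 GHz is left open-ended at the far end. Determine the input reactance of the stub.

λ = v/f = 0.76·c / 2.07 GHz = 0.11 m
βl = 2π·l/λ = 2π × 0.383 = 138°
tan(βl) = -0.903
For an open-ended stub, Z_in = −jZ_0·cot(βl) = −jZ_0/tan(βl)

X_in ≈ 55.4 Ω (inductive)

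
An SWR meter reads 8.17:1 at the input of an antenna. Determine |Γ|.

|Γ| = (S − 1)/(S + 1) = (8.17 − 1)/(8.17 + 1) = 7.17/9.17

|Γ| ≈ 0.782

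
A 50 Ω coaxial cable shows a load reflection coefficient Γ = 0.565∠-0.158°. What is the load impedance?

Z_L = Z_0·(1 + Γ)/(1 − Γ) = 50·(1.56 − j0.00156)/(0.435 + j0.00156)

Z_L ≈ 180 − j0.823 Ω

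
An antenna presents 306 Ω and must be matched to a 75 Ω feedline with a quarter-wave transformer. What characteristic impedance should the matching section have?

Z_qwt = √(Z_0·R_L) = √(75 × 306) = √22950

Z_qwt ≈ 151 Ω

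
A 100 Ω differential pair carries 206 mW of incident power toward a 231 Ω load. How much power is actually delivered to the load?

Γ = (231 − 100)/(231 + 100) = 0.396
|Γ|² = 0.157
P_refl = |Γ|²·P_inc = 32.3 mW, P_del = (1 − |Γ|²)·P_inc = 174 mW

P_delivered ≈ 174 mW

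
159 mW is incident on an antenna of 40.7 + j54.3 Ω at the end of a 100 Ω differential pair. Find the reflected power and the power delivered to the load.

P_reflected ≈ 45.2 mW; P_delivered ≈ 114 mW

|Γ| = |(-59.3 + j54.3)/(140.7 + j54.3)| = 0.533
|Γ|² = 0.284
P_refl = |Γ|²·P_inc = 45.2 mW, P_del = (1 − |Γ|²)·P_inc = 114 mW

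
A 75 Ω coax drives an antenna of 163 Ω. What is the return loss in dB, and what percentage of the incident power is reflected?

Γ = (163 − 75)/(163 + 75) = 0.37
RL = −20·log₁₀(0.37) = 8.64 dB
P_refl/P_inc = |Γ|² = 0.137

RL ≈ 8.64 dB; 13.7% of incident power reflected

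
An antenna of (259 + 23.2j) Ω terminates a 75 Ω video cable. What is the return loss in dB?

RL ≈ 5.13 dB

Γ = (184 + j23.2)/(334 + j23.2), |Γ| = 0.554
RL = −20·log₁₀|Γ| = −20·log₁₀(0.554)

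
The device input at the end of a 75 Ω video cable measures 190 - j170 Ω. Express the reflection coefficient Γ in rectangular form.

Γ = (Z_L − Z_0)/(Z_L + Z_0) = (115 − j170)/(265 − j170)

Γ ≈ 0.599 − j0.257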